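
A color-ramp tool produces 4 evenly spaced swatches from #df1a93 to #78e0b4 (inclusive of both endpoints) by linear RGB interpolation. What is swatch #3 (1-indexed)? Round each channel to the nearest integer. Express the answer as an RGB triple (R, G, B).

(154, 158, 169)

With 4 swatches and endpoints inclusive, swatch 3 sits at t = (3 − 1)/(4 − 1) = 2/3 ≈ 0.6667.
#df1a93 → (223, 26, 147); #78e0b4 → (120, 224, 180).
R = 223 + 0.6667 × (120 − 223) = 154.33 → 154
G = 26 + 0.6667 × (224 − 26) = 158.007 → 158
B = 147 + 0.6667 × (180 − 147) = 169.001 → 169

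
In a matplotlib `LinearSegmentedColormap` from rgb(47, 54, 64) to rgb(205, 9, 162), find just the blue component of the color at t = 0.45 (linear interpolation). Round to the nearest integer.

108

B = 64 + 0.45 × (162 − 64) = 108.1 → 108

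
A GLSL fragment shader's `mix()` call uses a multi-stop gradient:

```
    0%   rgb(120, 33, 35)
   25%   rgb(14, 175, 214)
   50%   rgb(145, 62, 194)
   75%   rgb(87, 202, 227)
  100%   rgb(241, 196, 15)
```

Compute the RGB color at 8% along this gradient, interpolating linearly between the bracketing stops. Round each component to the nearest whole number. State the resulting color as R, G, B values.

8% lies between the 0% and 25% stops, so the local fraction is t = (8 − 0)/(25 − 0) = 8/25 ≈ 0.32.
R = 120 + 0.32 × (14 − 120) = 86.08 → 86
G = 33 + 0.32 × (175 − 33) = 78.44 → 78
B = 35 + 0.32 × (214 − 35) = 92.28 → 92

(86, 78, 92)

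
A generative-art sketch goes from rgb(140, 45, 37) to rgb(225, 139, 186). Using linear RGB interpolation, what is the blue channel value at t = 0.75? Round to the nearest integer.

B = 37 + 0.75 × (186 − 37) = 148.75 → 149

149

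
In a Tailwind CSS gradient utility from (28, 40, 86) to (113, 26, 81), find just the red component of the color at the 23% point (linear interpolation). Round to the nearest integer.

R = 28 + 0.23 × (113 − 28) = 47.55 → 48

48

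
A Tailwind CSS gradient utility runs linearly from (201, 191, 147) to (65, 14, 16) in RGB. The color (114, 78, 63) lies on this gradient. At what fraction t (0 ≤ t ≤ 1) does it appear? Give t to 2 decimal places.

Invert the lerp on the G channel (largest span, 177): t = (78 − 191) / (14 − 191) = -113/-177 = 0.63842.
Check on R: (114 − 201)/(65 − 201) = 0.6397 ✓

0.64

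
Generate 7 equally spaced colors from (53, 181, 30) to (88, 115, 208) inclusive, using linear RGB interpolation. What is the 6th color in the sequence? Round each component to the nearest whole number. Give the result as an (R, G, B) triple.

(82, 126, 178)

With 7 swatches and endpoints inclusive, swatch 6 sits at t = (6 − 1)/(7 − 1) = 5/6 ≈ 0.8333.
R = 53 + 0.8333 × (88 − 53) = 82.166 → 82
G = 181 + 0.8333 × (115 − 181) = 126.002 → 126
B = 30 + 0.8333 × (208 − 30) = 178.327 → 178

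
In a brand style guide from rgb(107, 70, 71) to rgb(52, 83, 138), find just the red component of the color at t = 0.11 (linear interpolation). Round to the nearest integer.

101

R = 107 + 0.11 × (52 − 107) = 100.95 → 101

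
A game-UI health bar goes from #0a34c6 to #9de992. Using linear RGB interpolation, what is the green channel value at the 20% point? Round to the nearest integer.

88

G₁ = 52 (from #0a34c6), G₂ = 233 (from #9de992).
G = 52 + 0.2 × (233 − 52) = 88.2 → 88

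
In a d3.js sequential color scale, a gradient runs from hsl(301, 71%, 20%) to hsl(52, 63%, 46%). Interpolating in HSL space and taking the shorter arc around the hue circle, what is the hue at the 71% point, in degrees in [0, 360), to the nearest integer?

20

Hue: 52 − 301 = -249°, but |-249| > 180 so the shorter arc goes the other way: Δh = -249 + 360 = 111°.
H = 301 + 0.71 × (111) = 379.81 → 380 → 380 mod 360 = 20°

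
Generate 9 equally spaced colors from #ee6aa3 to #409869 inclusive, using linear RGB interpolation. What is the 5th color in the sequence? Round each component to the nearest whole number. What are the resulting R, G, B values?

With 9 swatches and endpoints inclusive, swatch 5 sits at t = (5 − 1)/(9 − 1) = 4/8 ≈ 0.5.
#ee6aa3 → (238, 106, 163); #409869 → (64, 152, 105).
R = 238 + 0.5 × (64 − 238) = 151 → 151
G = 106 + 0.5 × (152 − 106) = 129 → 129
B = 163 + 0.5 × (105 − 163) = 134 → 134

(151, 129, 134)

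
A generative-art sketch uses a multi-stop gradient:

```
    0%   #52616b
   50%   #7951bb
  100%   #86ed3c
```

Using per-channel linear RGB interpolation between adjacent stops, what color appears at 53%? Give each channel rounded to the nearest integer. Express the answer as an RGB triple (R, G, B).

53% lies between the 50% and 100% stops, so the local fraction is t = (53 − 50)/(100 − 50) = 3/50 ≈ 0.06.
#7951bb → (121, 81, 187); #86ed3c → (134, 237, 60).
R = 121 + 0.06 × (134 − 121) = 121.78 → 122
G = 81 + 0.06 × (237 − 81) = 90.36 → 90
B = 187 + 0.06 × (60 − 187) = 179.38 → 179

(122, 90, 179)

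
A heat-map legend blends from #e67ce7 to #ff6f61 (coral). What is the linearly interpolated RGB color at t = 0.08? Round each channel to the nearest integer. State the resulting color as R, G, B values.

(232, 123, 220)

#e67ce7 → (230, 124, 231); #ff6f61 → (255, 111, 97).
R = 230 + 0.08 × (255 − 230) = 230 + 0.08 × 25 = 232 → 232
G = 124 + 0.08 × (111 − 124) = 124 + 0.08 × -13 = 122.96 → 123
B = 231 + 0.08 × (97 − 231) = 231 + 0.08 × -134 = 220.28 → 220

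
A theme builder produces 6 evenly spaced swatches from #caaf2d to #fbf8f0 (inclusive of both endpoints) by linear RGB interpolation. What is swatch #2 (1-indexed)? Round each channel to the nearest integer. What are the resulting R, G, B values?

(212, 190, 84)

With 6 swatches and endpoints inclusive, swatch 2 sits at t = (2 − 1)/(6 − 1) = 1/5 ≈ 0.2.
#caaf2d → (202, 175, 45); #fbf8f0 → (251, 248, 240).
R = 202 + 0.2 × (251 − 202) = 211.8 → 212
G = 175 + 0.2 × (248 − 175) = 189.6 → 190
B = 45 + 0.2 × (240 − 45) = 84 → 84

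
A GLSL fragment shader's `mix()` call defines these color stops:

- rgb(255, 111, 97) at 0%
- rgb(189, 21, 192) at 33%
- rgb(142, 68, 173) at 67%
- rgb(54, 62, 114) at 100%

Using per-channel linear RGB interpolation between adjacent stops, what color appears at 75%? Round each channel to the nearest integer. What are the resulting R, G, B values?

75% lies between the 67% and 100% stops, so the local fraction is t = (75 − 67)/(100 − 67) = 8/33 ≈ 0.2424.
R = 142 + 0.2424 × (54 − 142) = 120.669 → 121
G = 68 + 0.2424 × (62 − 68) = 66.546 → 67
B = 173 + 0.2424 × (114 − 173) = 158.698 → 159

(121, 67, 159)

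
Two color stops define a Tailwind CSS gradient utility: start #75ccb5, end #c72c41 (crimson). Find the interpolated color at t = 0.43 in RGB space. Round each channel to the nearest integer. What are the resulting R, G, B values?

#75ccb5 → (117, 204, 181); #c72c41 → (199, 44, 65).
R = 117 + 0.43 × (199 − 117) = 117 + 0.43 × 82 = 152.26 → 152
G = 204 + 0.43 × (44 − 204) = 204 + 0.43 × -160 = 135.2 → 135
B = 181 + 0.43 × (65 − 181) = 181 + 0.43 × -116 = 131.12 → 131

(152, 135, 131)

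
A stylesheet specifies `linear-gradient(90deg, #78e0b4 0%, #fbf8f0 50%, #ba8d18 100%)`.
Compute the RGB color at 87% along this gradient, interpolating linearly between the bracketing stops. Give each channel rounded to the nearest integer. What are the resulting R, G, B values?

87% lies between the 50% and 100% stops, so the local fraction is t = (87 − 50)/(100 − 50) = 37/50 ≈ 0.74.
#fbf8f0 → (251, 248, 240); #ba8d18 → (186, 141, 24).
R = 251 + 0.74 × (186 − 251) = 202.9 → 203
G = 248 + 0.74 × (141 − 248) = 168.82 → 169
B = 240 + 0.74 × (24 − 240) = 80.16 → 80

(203, 169, 80)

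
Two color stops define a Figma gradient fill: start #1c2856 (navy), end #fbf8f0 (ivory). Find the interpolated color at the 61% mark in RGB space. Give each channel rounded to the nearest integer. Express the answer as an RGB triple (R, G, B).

#1c2856 → (28, 40, 86); #fbf8f0 → (251, 248, 240).
61% corresponds to t = 0.61.
R = 28 + 0.61 × (251 − 28) = 28 + 0.61 × 223 = 164.03 → 164
G = 40 + 0.61 × (248 − 40) = 40 + 0.61 × 208 = 166.88 → 167
B = 86 + 0.61 × (240 − 86) = 86 + 0.61 × 154 = 179.94 → 180

(164, 167, 180)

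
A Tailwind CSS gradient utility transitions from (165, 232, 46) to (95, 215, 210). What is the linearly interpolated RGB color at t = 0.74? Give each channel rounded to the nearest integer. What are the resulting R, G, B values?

(113, 219, 167)

R = 165 + 0.74 × (95 − 165) = 165 + 0.74 × -70 = 113.2 → 113
G = 232 + 0.74 × (215 − 232) = 232 + 0.74 × -17 = 219.42 → 219
B = 46 + 0.74 × (210 − 46) = 46 + 0.74 × 164 = 167.36 → 167
So the blended color is (113, 219, 167), about #71dba7.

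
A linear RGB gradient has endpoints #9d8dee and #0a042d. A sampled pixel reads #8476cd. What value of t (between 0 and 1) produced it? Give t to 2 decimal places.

0.17

Invert the lerp on the B channel (largest span, 193): t = (205 − 238) / (45 − 238) = -33/-193 = 0.17098.
Check on R: (132 − 157)/(10 − 157) = 0.1701 ✓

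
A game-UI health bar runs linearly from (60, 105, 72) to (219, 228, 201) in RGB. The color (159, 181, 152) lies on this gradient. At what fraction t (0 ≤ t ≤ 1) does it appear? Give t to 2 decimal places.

0.62

Invert the lerp on the R channel (largest span, 159): t = (159 − 60) / (219 − 60) = 99/159 = 0.62264.
Check on G: (181 − 105)/(228 − 105) = 0.6179 ✓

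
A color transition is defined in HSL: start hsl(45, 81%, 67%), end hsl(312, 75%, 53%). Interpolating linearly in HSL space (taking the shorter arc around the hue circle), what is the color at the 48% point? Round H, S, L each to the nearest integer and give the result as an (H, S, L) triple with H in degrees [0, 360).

(0, 78, 60)

Hue: 312 − 45 = 267°, but |267| > 180 so the shorter arc goes the other way: Δh = 267 − 360 = -93°.
H = 45 + 0.48 × (-93) = 0.36 → 0°
S = 81 + 0.48 × (75 − 81) = 78.12 → 78%
L = 67 + 0.48 × (53 − 67) = 60.28 → 60%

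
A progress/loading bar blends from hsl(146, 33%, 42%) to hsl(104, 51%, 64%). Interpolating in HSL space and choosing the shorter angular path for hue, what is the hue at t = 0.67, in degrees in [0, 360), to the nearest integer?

Hue arc: Δh = 104 − 146 = -42° (|Δh| ≤ 180, already the shorter path).
H = 146 + 0.67 × (-42) = 117.86 → 118°

118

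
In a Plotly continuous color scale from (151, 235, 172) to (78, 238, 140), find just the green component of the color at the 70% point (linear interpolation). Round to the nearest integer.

237

G = 235 + 0.7 × (238 − 235) = 237.1 → 237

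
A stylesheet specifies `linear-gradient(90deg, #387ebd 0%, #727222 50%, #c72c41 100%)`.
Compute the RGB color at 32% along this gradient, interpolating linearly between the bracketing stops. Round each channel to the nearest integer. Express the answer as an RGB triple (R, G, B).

32% lies between the 0% and 50% stops, so the local fraction is t = (32 − 0)/(50 − 0) = 32/50 ≈ 0.64.
#387ebd → (56, 126, 189); #727222 → (114, 114, 34).
R = 56 + 0.64 × (114 − 56) = 93.12 → 93
G = 126 + 0.64 × (114 − 126) = 118.32 → 118
B = 189 + 0.64 × (34 − 189) = 89.8 → 90

(93, 118, 90)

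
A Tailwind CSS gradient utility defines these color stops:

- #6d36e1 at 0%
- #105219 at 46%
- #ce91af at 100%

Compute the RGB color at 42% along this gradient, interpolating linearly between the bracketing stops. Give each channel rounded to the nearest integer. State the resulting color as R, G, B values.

(24, 80, 42)

42% lies between the 0% and 46% stops, so the local fraction is t = (42 − 0)/(46 − 0) = 42/46 ≈ 0.913.
#6d36e1 → (109, 54, 225); #105219 → (16, 82, 25).
R = 109 + 0.913 × (16 − 109) = 24.091 → 24
G = 54 + 0.913 × (82 − 54) = 79.564 → 80
B = 225 + 0.913 × (25 − 225) = 42.4 → 42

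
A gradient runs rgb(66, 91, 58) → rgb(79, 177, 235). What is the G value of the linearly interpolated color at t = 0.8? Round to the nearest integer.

G = 91 + 0.8 × (177 − 91) = 159.8 → 160

160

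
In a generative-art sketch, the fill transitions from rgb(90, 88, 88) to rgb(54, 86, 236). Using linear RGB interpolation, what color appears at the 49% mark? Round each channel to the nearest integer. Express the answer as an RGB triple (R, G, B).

49% corresponds to t = 0.49.
R = 90 + 0.49 × (54 − 90) = 90 + 0.49 × -36 = 72.36 → 72
G = 88 + 0.49 × (86 − 88) = 88 + 0.49 × -2 = 87.02 → 87
B = 88 + 0.49 × (236 − 88) = 88 + 0.49 × 148 = 160.52 → 161

(72, 87, 161)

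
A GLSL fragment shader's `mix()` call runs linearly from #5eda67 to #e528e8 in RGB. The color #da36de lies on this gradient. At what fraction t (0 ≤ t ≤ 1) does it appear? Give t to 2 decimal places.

Invert the lerp on the G channel (largest span, 178): t = (54 − 218) / (40 − 218) = -164/-178 = 0.92135.
Check on R: (218 − 94)/(229 − 94) = 0.9185 ✓

0.92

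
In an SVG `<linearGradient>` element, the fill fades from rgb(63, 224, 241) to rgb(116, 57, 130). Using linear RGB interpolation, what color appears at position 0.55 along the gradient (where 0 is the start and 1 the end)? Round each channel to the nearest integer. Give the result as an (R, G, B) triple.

R = 63 + 0.55 × (116 − 63) = 63 + 0.55 × 53 = 92.15 → 92
G = 224 + 0.55 × (57 − 224) = 224 + 0.55 × -167 = 132.15 → 132
B = 241 + 0.55 × (130 − 241) = 241 + 0.55 × -111 = 179.95 → 180
So the blended color is (92, 132, 180), about #5c84b4.

(92, 132, 180)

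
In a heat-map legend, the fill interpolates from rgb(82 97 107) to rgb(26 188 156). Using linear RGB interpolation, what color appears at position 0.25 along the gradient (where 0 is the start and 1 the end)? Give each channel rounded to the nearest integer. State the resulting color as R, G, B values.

(68, 120, 119)

R = 82 + 0.25 × (26 − 82) = 82 + 0.25 × -56 = 68 → 68
G = 97 + 0.25 × (188 − 97) = 97 + 0.25 × 91 = 119.75 → 120
B = 107 + 0.25 × (156 − 107) = 107 + 0.25 × 49 = 119.25 → 119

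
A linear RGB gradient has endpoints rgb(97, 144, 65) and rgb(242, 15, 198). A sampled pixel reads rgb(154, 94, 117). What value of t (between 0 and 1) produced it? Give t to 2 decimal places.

Invert the lerp on the R channel (largest span, 145): t = (154 − 97) / (242 − 97) = 57/145 = 0.3931.
Check on G: (94 − 144)/(15 − 144) = 0.3876 ✓

0.39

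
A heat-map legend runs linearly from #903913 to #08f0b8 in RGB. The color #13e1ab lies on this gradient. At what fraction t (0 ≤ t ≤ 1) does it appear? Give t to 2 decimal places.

0.92

Invert the lerp on the G channel (largest span, 183): t = (225 − 57) / (240 − 57) = 168/183 = 0.91803.
Check on R: (19 − 144)/(8 − 144) = 0.9191 ✓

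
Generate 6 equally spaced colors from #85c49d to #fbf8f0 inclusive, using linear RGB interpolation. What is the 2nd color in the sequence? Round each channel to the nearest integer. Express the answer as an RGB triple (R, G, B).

(157, 206, 174)

With 6 swatches and endpoints inclusive, swatch 2 sits at t = (2 − 1)/(6 − 1) = 1/5 ≈ 0.2.
#85c49d → (133, 196, 157); #fbf8f0 → (251, 248, 240).
R = 133 + 0.2 × (251 − 133) = 156.6 → 157
G = 196 + 0.2 × (248 − 196) = 206.4 → 206
B = 157 + 0.2 × (240 − 157) = 173.6 → 174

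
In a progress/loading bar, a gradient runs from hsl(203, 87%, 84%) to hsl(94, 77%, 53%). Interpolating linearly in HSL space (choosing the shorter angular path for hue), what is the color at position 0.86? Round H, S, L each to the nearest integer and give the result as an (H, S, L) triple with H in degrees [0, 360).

(109, 78, 57)

Hue arc: Δh = 94 − 203 = -109° (|Δh| ≤ 180, already the shorter path).
H = 203 + 0.86 × (-109) = 109.26 → 109°
S = 87 + 0.86 × (77 − 87) = 78.4 → 78%
L = 84 + 0.86 × (53 − 84) = 57.34 → 57%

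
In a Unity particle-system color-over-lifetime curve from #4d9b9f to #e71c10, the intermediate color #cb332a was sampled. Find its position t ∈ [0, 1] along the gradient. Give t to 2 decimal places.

0.82

Invert the lerp on the R channel (largest span, 154): t = (203 − 77) / (231 − 77) = 126/154 = 0.81818.
Check on G: (51 − 155)/(28 − 155) = 0.8189 ✓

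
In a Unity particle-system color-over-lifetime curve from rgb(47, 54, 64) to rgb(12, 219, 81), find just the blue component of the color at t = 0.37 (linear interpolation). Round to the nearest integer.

70

B = 64 + 0.37 × (81 − 64) = 70.29 → 70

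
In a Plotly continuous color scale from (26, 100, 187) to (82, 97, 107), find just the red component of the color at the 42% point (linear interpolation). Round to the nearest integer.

50

R = 26 + 0.42 × (82 − 26) = 49.52 → 50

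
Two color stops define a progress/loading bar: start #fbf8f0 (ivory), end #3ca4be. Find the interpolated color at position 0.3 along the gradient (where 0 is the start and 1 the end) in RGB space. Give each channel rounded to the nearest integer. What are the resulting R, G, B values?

#fbf8f0 → (251, 248, 240); #3ca4be → (60, 164, 190).
R = 251 + 0.3 × (60 − 251) = 251 + 0.3 × -191 = 193.7 → 194
G = 248 + 0.3 × (164 − 248) = 248 + 0.3 × -84 = 222.8 → 223
B = 240 + 0.3 × (190 − 240) = 240 + 0.3 × -50 = 225 → 225

(194, 223, 225)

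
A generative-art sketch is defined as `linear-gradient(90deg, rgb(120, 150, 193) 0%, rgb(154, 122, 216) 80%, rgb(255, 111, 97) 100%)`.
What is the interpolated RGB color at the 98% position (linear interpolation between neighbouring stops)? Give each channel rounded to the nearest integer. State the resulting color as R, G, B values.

98% lies between the 80% and 100% stops, so the local fraction is t = (98 − 80)/(100 − 80) = 18/20 ≈ 0.9.
R = 154 + 0.9 × (255 − 154) = 244.9 → 245
G = 122 + 0.9 × (111 − 122) = 112.1 → 112
B = 216 + 0.9 × (97 − 216) = 108.9 → 109

(245, 112, 109)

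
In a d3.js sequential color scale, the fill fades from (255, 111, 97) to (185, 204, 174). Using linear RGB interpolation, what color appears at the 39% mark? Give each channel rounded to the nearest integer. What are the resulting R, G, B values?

39% corresponds to t = 0.39.
R = 255 + 0.39 × (185 − 255) = 255 + 0.39 × -70 = 227.7 → 228
G = 111 + 0.39 × (204 − 111) = 111 + 0.39 × 93 = 147.27 → 147
B = 97 + 0.39 × (174 − 97) = 97 + 0.39 × 77 = 127.03 → 127

(228, 147, 127)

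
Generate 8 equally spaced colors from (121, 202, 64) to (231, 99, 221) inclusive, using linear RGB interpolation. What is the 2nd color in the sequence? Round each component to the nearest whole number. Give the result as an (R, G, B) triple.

(137, 187, 86)

With 8 swatches and endpoints inclusive, swatch 2 sits at t = (2 − 1)/(8 − 1) = 1/7 ≈ 0.1429.
R = 121 + 0.1429 × (231 − 121) = 136.719 → 137
G = 202 + 0.1429 × (99 − 202) = 187.281 → 187
B = 64 + 0.1429 × (221 − 64) = 86.435 → 86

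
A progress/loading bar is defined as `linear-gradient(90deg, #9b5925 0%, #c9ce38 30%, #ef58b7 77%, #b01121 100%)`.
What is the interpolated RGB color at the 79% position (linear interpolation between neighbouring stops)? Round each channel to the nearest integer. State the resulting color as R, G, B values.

(234, 82, 170)

79% lies between the 77% and 100% stops, so the local fraction is t = (79 − 77)/(100 − 77) = 2/23 ≈ 0.087.
#ef58b7 → (239, 88, 183); #b01121 → (176, 17, 33).
R = 239 + 0.087 × (176 − 239) = 233.519 → 234
G = 88 + 0.087 × (17 − 88) = 81.823 → 82
B = 183 + 0.087 × (33 − 183) = 169.95 → 170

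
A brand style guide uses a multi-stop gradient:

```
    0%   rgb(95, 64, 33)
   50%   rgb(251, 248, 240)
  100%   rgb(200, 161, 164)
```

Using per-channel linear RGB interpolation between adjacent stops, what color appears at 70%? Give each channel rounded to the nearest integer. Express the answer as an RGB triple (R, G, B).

70% lies between the 50% and 100% stops, so the local fraction is t = (70 − 50)/(100 − 50) = 20/50 ≈ 0.4.
R = 251 + 0.4 × (200 − 251) = 230.6 → 231
G = 248 + 0.4 × (161 − 248) = 213.2 → 213
B = 240 + 0.4 × (164 − 240) = 209.6 → 210

(231, 213, 210)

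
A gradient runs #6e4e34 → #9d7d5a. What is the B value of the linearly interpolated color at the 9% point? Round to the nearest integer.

55

B₁ = 52 (from #6e4e34), B₂ = 90 (from #9d7d5a).
B = 52 + 0.09 × (90 − 52) = 55.42 → 55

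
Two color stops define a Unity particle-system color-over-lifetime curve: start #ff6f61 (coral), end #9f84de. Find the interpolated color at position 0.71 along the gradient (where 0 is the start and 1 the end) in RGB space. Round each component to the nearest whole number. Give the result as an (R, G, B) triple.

#ff6f61 → (255, 111, 97); #9f84de → (159, 132, 222).
R = 255 + 0.71 × (159 − 255) = 255 + 0.71 × -96 = 186.84 → 187
G = 111 + 0.71 × (132 − 111) = 111 + 0.71 × 21 = 125.91 → 126
B = 97 + 0.71 × (222 − 97) = 97 + 0.71 × 125 = 185.75 → 186
So the blended color is (187, 126, 186), about #bb7eba.

(187, 126, 186)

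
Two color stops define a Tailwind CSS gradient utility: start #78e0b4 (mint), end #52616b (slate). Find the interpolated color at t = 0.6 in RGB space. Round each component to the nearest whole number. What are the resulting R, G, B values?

(97, 148, 136)

#78e0b4 → (120, 224, 180); #52616b → (82, 97, 107).
R = 120 + 0.6 × (82 − 120) = 120 + 0.6 × -38 = 97.2 → 97
G = 224 + 0.6 × (97 − 224) = 224 + 0.6 × -127 = 147.8 → 148
B = 180 + 0.6 × (107 − 180) = 180 + 0.6 × -73 = 136.2 → 136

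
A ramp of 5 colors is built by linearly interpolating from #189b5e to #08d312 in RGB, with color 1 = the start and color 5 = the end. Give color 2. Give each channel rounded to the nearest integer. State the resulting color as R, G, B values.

(20, 169, 75)

With 5 swatches and endpoints inclusive, swatch 2 sits at t = (2 − 1)/(5 − 1) = 1/4 ≈ 0.25.
#189b5e → (24, 155, 94); #08d312 → (8, 211, 18).
R = 24 + 0.25 × (8 − 24) = 20 → 20
G = 155 + 0.25 × (211 − 155) = 169 → 169
B = 94 + 0.25 × (18 − 94) = 75 → 75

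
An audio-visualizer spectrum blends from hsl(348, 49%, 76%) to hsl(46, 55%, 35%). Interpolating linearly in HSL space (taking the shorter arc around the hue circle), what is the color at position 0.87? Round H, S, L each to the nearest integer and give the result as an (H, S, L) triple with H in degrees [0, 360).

(38, 54, 40)

Hue: 46 − 348 = -302°, but |-302| > 180 so the shorter arc goes the other way: Δh = -302 + 360 = 58°.
H = 348 + 0.87 × (58) = 398.46 → 398 → 398 mod 360 = 38°
S = 49 + 0.87 × (55 − 49) = 54.22 → 54%
L = 76 + 0.87 × (35 − 76) = 40.33 → 40%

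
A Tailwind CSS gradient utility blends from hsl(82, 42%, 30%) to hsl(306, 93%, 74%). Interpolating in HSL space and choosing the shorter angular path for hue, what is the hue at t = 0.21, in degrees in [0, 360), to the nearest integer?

53

Hue: 306 − 82 = 224°, but |224| > 180 so the shorter arc goes the other way: Δh = 224 − 360 = -136°.
H = 82 + 0.21 × (-136) = 53.44 → 53°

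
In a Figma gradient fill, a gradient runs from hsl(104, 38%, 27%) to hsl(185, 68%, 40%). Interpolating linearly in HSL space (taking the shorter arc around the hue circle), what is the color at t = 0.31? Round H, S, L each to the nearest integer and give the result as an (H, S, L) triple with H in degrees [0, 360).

Hue arc: Δh = 185 − 104 = 81° (|Δh| ≤ 180, already the shorter path).
H = 104 + 0.31 × (81) = 129.11 → 129°
S = 38 + 0.31 × (68 − 38) = 47.3 → 47%
L = 27 + 0.31 × (40 − 27) = 31.03 → 31%

(129, 47, 31)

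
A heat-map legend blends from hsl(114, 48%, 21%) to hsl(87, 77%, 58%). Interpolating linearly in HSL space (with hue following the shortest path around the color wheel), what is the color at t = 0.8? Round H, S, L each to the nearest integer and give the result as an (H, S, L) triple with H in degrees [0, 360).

Hue arc: Δh = 87 − 114 = -27° (|Δh| ≤ 180, already the shorter path).
H = 114 + 0.8 × (-27) = 92.4 → 92°
S = 48 + 0.8 × (77 − 48) = 71.2 → 71%
L = 21 + 0.8 × (58 − 21) = 50.6 → 51%

(92, 71, 51)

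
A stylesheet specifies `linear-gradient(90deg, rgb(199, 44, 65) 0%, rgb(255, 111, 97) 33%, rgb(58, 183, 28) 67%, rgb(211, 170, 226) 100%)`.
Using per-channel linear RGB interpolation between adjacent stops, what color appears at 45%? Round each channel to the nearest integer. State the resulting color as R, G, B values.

(185, 136, 73)

45% lies between the 33% and 67% stops, so the local fraction is t = (45 − 33)/(67 − 33) = 12/34 ≈ 0.3529.
R = 255 + 0.3529 × (58 − 255) = 185.479 → 185
G = 111 + 0.3529 × (183 − 111) = 136.409 → 136
B = 97 + 0.3529 × (28 − 97) = 72.65 → 73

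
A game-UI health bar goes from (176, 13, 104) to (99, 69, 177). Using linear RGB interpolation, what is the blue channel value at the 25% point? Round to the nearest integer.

122

B = 104 + 0.25 × (177 − 104) = 122.25 → 122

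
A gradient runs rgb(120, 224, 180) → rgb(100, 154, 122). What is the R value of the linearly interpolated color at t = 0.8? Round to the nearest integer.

104

R = 120 + 0.8 × (100 − 120) = 104 → 104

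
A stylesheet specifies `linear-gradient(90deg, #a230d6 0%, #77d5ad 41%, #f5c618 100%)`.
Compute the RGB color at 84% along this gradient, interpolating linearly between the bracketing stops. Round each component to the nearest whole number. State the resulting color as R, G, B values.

(211, 202, 64)

84% lies between the 41% and 100% stops, so the local fraction is t = (84 − 41)/(100 − 41) = 43/59 ≈ 0.7288.
#77d5ad → (119, 213, 173); #f5c618 → (245, 198, 24).
R = 119 + 0.7288 × (245 − 119) = 210.829 → 211
G = 213 + 0.7288 × (198 − 213) = 202.068 → 202
B = 173 + 0.7288 × (24 − 173) = 64.409 → 64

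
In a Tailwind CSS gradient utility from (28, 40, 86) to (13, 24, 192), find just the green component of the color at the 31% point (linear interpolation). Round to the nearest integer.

G = 40 + 0.31 × (24 − 40) = 35.04 → 35

35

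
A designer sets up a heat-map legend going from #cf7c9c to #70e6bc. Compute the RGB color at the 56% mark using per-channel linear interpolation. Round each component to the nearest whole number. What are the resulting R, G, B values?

#cf7c9c → (207, 124, 156); #70e6bc → (112, 230, 188).
56% corresponds to t = 0.56.
R = 207 + 0.56 × (112 − 207) = 207 + 0.56 × -95 = 153.8 → 154
G = 124 + 0.56 × (230 − 124) = 124 + 0.56 × 106 = 183.36 → 183
B = 156 + 0.56 × (188 − 156) = 156 + 0.56 × 32 = 173.92 → 174

(154, 183, 174)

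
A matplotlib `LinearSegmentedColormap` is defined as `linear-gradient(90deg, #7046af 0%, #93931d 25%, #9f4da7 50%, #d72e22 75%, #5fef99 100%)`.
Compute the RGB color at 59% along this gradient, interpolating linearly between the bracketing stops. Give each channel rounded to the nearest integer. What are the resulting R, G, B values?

(179, 66, 119)

59% lies between the 50% and 75% stops, so the local fraction is t = (59 − 50)/(75 − 50) = 9/25 ≈ 0.36.
#9f4da7 → (159, 77, 167); #d72e22 → (215, 46, 34).
R = 159 + 0.36 × (215 − 159) = 179.16 → 179
G = 77 + 0.36 × (46 − 77) = 65.84 → 66
B = 167 + 0.36 × (34 − 167) = 119.12 → 119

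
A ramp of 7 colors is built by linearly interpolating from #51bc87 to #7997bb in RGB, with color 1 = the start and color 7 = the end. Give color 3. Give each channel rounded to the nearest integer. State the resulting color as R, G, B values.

(94, 176, 152)

With 7 swatches and endpoints inclusive, swatch 3 sits at t = (3 − 1)/(7 − 1) = 2/6 ≈ 0.3333.
#51bc87 → (81, 188, 135); #7997bb → (121, 151, 187).
R = 81 + 0.3333 × (121 − 81) = 94.332 → 94
G = 188 + 0.3333 × (151 − 188) = 175.668 → 176
B = 135 + 0.3333 × (187 − 135) = 152.332 → 152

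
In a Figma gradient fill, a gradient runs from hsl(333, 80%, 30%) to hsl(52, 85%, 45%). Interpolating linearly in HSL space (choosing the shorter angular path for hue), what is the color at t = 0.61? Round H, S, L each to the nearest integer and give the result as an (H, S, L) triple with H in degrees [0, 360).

Hue: 52 − 333 = -281°, but |-281| > 180 so the shorter arc goes the other way: Δh = -281 + 360 = 79°.
H = 333 + 0.61 × (79) = 381.19 → 381 → 381 mod 360 = 21°
S = 80 + 0.61 × (85 − 80) = 83.05 → 83%
L = 30 + 0.61 × (45 − 30) = 39.15 → 39%

(21, 83, 39)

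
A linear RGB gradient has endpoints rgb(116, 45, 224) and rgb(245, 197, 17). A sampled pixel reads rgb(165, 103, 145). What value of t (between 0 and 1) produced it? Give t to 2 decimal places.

0.38

Invert the lerp on the B channel (largest span, 207): t = (145 − 224) / (17 − 224) = -79/-207 = 0.38164.
Check on R: (165 − 116)/(245 − 116) = 0.3798 ✓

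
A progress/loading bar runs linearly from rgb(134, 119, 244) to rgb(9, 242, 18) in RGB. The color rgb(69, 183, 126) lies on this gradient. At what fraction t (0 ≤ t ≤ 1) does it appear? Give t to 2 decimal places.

Invert the lerp on the B channel (largest span, 226): t = (126 − 244) / (18 − 244) = -118/-226 = 0.52212.
Check on R: (69 − 134)/(9 − 134) = 0.52 ✓

0.52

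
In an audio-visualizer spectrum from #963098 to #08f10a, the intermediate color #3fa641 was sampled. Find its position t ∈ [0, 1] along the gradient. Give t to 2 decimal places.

Invert the lerp on the G channel (largest span, 193): t = (166 − 48) / (241 − 48) = 118/193 = 0.6114.
Check on R: (63 − 150)/(8 − 150) = 0.6127 ✓

0.61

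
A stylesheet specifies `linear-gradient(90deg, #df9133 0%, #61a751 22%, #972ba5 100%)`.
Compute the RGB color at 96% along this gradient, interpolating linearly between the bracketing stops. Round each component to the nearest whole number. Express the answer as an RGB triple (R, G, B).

(148, 49, 161)

96% lies between the 22% and 100% stops, so the local fraction is t = (96 − 22)/(100 − 22) = 74/78 ≈ 0.9487.
#61a751 → (97, 167, 81); #972ba5 → (151, 43, 165).
R = 97 + 0.9487 × (151 − 97) = 148.23 → 148
G = 167 + 0.9487 × (43 − 167) = 49.361 → 49
B = 81 + 0.9487 × (165 − 81) = 160.691 → 161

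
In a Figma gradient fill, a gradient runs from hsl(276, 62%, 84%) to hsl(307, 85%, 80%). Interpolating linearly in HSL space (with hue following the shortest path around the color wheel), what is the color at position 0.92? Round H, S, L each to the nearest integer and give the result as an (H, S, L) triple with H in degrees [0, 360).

(305, 83, 80)

Hue arc: Δh = 307 − 276 = 31° (|Δh| ≤ 180, already the shorter path).
H = 276 + 0.92 × (31) = 304.52 → 305°
S = 62 + 0.92 × (85 − 62) = 83.16 → 83%
L = 84 + 0.92 × (80 − 84) = 80.32 → 80%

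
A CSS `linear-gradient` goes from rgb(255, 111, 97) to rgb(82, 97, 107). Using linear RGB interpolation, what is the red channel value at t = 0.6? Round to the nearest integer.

R = 255 + 0.6 × (82 − 255) = 151.2 → 151

151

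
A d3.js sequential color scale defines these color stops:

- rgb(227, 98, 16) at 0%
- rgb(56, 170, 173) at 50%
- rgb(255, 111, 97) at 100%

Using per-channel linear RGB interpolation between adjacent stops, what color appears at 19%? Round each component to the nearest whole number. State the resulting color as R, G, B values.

(162, 125, 76)

19% lies between the 0% and 50% stops, so the local fraction is t = (19 − 0)/(50 − 0) = 19/50 ≈ 0.38.
R = 227 + 0.38 × (56 − 227) = 162.02 → 162
G = 98 + 0.38 × (170 − 98) = 125.36 → 125
B = 16 + 0.38 × (173 − 16) = 75.66 → 76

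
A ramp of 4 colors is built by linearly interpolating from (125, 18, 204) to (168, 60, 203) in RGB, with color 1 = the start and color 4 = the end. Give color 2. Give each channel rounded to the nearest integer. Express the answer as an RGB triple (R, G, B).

With 4 swatches and endpoints inclusive, swatch 2 sits at t = (2 − 1)/(4 − 1) = 1/3 ≈ 0.3333.
R = 125 + 0.3333 × (168 − 125) = 139.332 → 139
G = 18 + 0.3333 × (60 − 18) = 31.999 → 32
B = 204 + 0.3333 × (203 − 204) = 203.667 → 204

(139, 32, 204)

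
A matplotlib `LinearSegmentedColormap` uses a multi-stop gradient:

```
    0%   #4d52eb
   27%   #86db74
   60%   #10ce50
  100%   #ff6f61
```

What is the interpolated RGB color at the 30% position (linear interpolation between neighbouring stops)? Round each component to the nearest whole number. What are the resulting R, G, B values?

(123, 218, 113)

30% lies between the 27% and 60% stops, so the local fraction is t = (30 − 27)/(60 − 27) = 3/33 ≈ 0.0909.
#86db74 → (134, 219, 116); #10ce50 → (16, 206, 80).
R = 134 + 0.0909 × (16 − 134) = 123.274 → 123
G = 219 + 0.0909 × (206 − 219) = 217.818 → 218
B = 116 + 0.0909 × (80 − 116) = 112.728 → 113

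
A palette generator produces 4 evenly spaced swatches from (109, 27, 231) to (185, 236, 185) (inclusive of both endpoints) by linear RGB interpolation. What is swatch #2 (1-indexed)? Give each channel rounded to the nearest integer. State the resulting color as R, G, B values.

(134, 97, 216)

With 4 swatches and endpoints inclusive, swatch 2 sits at t = (2 − 1)/(4 − 1) = 1/3 ≈ 0.3333.
R = 109 + 0.3333 × (185 − 109) = 134.331 → 134
G = 27 + 0.3333 × (236 − 27) = 96.66 → 97
B = 231 + 0.3333 × (185 − 231) = 215.668 → 216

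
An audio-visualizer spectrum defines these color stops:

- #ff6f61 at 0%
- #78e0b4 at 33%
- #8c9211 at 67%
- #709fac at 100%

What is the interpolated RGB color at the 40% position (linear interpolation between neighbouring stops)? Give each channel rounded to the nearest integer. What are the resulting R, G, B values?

40% lies between the 33% and 67% stops, so the local fraction is t = (40 − 33)/(67 − 33) = 7/34 ≈ 0.2059.
#78e0b4 → (120, 224, 180); #8c9211 → (140, 146, 17).
R = 120 + 0.2059 × (140 − 120) = 124.118 → 124
G = 224 + 0.2059 × (146 − 224) = 207.94 → 208
B = 180 + 0.2059 × (17 − 180) = 146.438 → 146

(124, 208, 146)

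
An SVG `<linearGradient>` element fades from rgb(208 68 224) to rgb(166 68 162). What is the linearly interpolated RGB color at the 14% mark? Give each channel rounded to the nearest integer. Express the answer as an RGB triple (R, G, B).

(202, 68, 215)

14% corresponds to t = 0.14.
R = 208 + 0.14 × (166 − 208) = 208 + 0.14 × -42 = 202.12 → 202
G = 68 + 0.14 × (68 − 68) = 68 + 0.14 × 0 = 68 → 68
B = 224 + 0.14 × (162 − 224) = 224 + 0.14 × -62 = 215.32 → 215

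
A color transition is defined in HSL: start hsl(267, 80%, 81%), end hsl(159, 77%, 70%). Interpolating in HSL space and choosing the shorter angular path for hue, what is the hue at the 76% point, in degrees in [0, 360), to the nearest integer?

Hue arc: Δh = 159 − 267 = -108° (|Δh| ≤ 180, already the shorter path).
H = 267 + 0.76 × (-108) = 184.92 → 185°

185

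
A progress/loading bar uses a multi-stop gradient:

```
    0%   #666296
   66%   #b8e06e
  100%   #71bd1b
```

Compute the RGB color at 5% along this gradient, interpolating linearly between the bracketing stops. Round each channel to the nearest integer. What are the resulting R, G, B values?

(108, 108, 147)

5% lies between the 0% and 66% stops, so the local fraction is t = (5 − 0)/(66 − 0) = 5/66 ≈ 0.0758.
#666296 → (102, 98, 150); #b8e06e → (184, 224, 110).
R = 102 + 0.0758 × (184 − 102) = 108.216 → 108
G = 98 + 0.0758 × (224 − 98) = 107.551 → 108
B = 150 + 0.0758 × (110 − 150) = 146.968 → 147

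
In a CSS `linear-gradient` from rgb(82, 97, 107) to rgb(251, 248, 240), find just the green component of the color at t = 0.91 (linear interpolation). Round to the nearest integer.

234

G = 97 + 0.91 × (248 − 97) = 234.41 → 234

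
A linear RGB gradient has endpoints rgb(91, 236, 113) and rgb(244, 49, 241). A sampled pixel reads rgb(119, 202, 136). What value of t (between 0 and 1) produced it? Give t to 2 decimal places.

0.18

Invert the lerp on the G channel (largest span, 187): t = (202 − 236) / (49 − 236) = -34/-187 = 0.18182.
Check on R: (119 − 91)/(244 − 91) = 0.183 ✓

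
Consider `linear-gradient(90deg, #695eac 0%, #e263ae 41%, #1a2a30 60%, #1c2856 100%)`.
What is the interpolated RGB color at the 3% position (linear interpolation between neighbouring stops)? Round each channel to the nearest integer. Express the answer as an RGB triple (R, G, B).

3% lies between the 0% and 41% stops, so the local fraction is t = (3 − 0)/(41 − 0) = 3/41 ≈ 0.0732.
#695eac → (105, 94, 172); #e263ae → (226, 99, 174).
R = 105 + 0.0732 × (226 − 105) = 113.857 → 114
G = 94 + 0.0732 × (99 − 94) = 94.366 → 94
B = 172 + 0.0732 × (174 − 172) = 172.146 → 172

(114, 94, 172)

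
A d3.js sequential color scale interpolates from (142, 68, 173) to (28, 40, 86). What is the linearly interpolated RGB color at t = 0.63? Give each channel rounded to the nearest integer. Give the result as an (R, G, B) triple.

(70, 50, 118)

R = 142 + 0.63 × (28 − 142) = 142 + 0.63 × -114 = 70.18 → 70
G = 68 + 0.63 × (40 − 68) = 68 + 0.63 × -28 = 50.36 → 50
B = 173 + 0.63 × (86 − 173) = 173 + 0.63 × -87 = 118.19 → 118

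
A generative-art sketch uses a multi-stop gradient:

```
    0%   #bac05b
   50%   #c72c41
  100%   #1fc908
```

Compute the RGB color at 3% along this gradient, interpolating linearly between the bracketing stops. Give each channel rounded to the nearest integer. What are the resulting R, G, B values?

(187, 183, 89)

3% lies between the 0% and 50% stops, so the local fraction is t = (3 − 0)/(50 − 0) = 3/50 ≈ 0.06.
#bac05b → (186, 192, 91); #c72c41 → (199, 44, 65).
R = 186 + 0.06 × (199 − 186) = 186.78 → 187
G = 192 + 0.06 × (44 − 192) = 183.12 → 183
B = 91 + 0.06 × (65 − 91) = 89.44 → 89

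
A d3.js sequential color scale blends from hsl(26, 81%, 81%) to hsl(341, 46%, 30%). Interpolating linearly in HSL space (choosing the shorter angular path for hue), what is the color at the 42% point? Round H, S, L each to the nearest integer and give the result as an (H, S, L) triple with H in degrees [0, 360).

(7, 66, 60)

Hue: 341 − 26 = 315°, but |315| > 180 so the shorter arc goes the other way: Δh = 315 − 360 = -45°.
H = 26 + 0.42 × (-45) = 7.1 → 7°
S = 81 + 0.42 × (46 − 81) = 66.3 → 66%
L = 81 + 0.42 × (30 − 81) = 59.58 → 60%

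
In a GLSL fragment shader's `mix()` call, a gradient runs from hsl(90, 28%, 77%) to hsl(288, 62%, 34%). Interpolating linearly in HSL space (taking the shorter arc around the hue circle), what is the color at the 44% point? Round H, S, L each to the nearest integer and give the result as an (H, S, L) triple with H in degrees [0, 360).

(19, 43, 58)

Hue: 288 − 90 = 198°, but |198| > 180 so the shorter arc goes the other way: Δh = 198 − 360 = -162°.
H = 90 + 0.44 × (-162) = 18.72 → 19°
S = 28 + 0.44 × (62 − 28) = 42.96 → 43%
L = 77 + 0.44 × (34 − 77) = 58.08 → 58%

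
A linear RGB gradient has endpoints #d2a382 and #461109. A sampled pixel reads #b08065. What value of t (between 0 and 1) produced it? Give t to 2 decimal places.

0.24

Invert the lerp on the G channel (largest span, 146): t = (128 − 163) / (17 − 163) = -35/-146 = 0.23973.
Check on R: (176 − 210)/(70 − 210) = 0.2429 ✓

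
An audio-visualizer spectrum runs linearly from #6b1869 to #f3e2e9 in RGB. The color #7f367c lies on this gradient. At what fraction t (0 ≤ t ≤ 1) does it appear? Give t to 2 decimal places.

Invert the lerp on the G channel (largest span, 202): t = (54 − 24) / (226 − 24) = 30/202 = 0.14851.
Check on R: (127 − 107)/(243 − 107) = 0.1471 ✓

0.15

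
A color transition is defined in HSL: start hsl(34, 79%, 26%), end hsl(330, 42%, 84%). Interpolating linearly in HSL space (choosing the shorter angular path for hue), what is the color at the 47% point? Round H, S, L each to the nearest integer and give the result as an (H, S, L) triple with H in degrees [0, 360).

Hue: 330 − 34 = 296°, but |296| > 180 so the shorter arc goes the other way: Δh = 296 − 360 = -64°.
H = 34 + 0.47 × (-64) = 3.92 → 4°
S = 79 + 0.47 × (42 − 79) = 61.61 → 62%
L = 26 + 0.47 × (84 − 26) = 53.26 → 53%

(4, 62, 53)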